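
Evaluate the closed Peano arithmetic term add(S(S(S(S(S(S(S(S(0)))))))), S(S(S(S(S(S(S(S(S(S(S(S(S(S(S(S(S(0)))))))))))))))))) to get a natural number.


add(S^8(0), S^17(0)):
S^8(0) = 8
S^17(0) = 17
8 + 17 = 25

25


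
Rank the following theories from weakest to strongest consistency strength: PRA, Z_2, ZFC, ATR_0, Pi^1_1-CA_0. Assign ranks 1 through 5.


Ordering by consistency strength:
1. PRA
2. ATR_0
3. Pi^1_1-CA_0
4. Z_2
5. ZFC


PRA=1, Z_2=4, ZFC=5, ATR_0=2, Pi^1_1-CA_0=3


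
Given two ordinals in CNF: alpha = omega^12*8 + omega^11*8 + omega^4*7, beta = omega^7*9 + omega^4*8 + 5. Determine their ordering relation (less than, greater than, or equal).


Compare term by term from highest exponent:
alpha = omega^12*8 + omega^11*8 + omega^4*7
beta = omega^7*9 + omega^4*8 + 5
Term 1: alpha has omega^12*8, beta has omega^7*9
Term 2: alpha has omega^11*8, beta has omega^4*8
Term 3: alpha has omega^4*7, beta has omega^0*5
Result: alpha > beta

alpha > beta


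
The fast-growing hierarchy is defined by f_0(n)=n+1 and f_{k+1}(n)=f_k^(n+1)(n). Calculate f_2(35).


f_2(35) = f_1^36(35)
f_1(m) = 2m + 1.
Iterating: f_1^k(n) = 2^k*(n+1) - 1.
f_2(35) = 2^36*(35+1) - 1 = 68719476736*36 - 1 = 2473901162495

2473901162495


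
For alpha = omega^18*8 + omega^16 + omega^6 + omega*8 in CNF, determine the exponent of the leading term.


CNF: omega^18*8 + omega^16 + omega^6 + omega*8
The leading term is omega^18*8, which has exponent 18.

18


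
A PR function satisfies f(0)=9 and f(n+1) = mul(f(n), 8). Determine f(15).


f(0) = 9
f(1) = mul(f(0), 8) = mul(9, 8) = 72
f(2) = mul(f(1), 8) = mul(72, 8) = 576
f(3) = mul(f(2), 8) = mul(576, 8) = 4608
f(4) = mul(f(3), 8) = mul(4608, 8) = 36864
f(5) = mul(f(4), 8) = mul(36864, 8) = 294912
f(6) = mul(f(5), 8) = mul(294912, 8) = 2359296
f(7) = mul(f(6), 8) = mul(2359296, 8) = 18874368
f(8) = mul(f(7), 8) = mul(18874368, 8) = 150994944
f(9) = mul(f(8), 8) = mul(150994944, 8) = 1207959552
f(10) = mul(f(9), 8) = mul(1207959552, 8) = 9663676416
f(11) = mul(f(10), 8) = mul(9663676416, 8) = 77309411328
f(12) = mul(f(11), 8) = mul(77309411328, 8) = 618475290624
f(13) = mul(f(12), 8) = mul(618475290624, 8) = 4947802324992
f(14) = mul(f(13), 8) = mul(4947802324992, 8) = 39582418599936
f(15) = mul(f(14), 8) = mul(39582418599936, 8) = 316659348799488


316659348799488


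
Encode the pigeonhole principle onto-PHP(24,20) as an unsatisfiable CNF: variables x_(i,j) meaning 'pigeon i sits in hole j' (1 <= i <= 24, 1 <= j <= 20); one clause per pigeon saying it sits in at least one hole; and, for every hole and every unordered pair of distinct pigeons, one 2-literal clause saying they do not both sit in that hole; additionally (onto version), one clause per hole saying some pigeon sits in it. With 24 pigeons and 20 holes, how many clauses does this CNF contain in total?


onto-PHP(24,20): 24 pigeons, 20 holes, 24*20 = 480 variables.
- pigeon clauses: one per pigeon -> 24 clauses
- hole clauses: 20 holes * C(24,2) = 20 * 276 -> 5520 clauses
- onto clauses: one per hole -> 20 clauses
Total clauses = 24 + 5520 + 20 = 5564

5564


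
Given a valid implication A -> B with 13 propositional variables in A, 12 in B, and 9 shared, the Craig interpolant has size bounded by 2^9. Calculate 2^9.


Shared atoms = 9
Craig interpolant size bound = 2^9
= 512

512


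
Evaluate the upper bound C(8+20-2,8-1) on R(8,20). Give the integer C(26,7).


R(8,20) <= C(8+20-2, 8-1) = C(26, 7)
C(26, 7) = 26! / (7! * 19!)
= 657800

657800


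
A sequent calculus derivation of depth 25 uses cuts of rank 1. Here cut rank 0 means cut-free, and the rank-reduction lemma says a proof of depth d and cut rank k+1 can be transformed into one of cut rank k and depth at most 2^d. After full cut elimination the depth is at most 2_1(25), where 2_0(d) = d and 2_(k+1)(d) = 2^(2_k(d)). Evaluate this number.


Each rank reduction sends depth d to at most 2^d; cut rank r needs r reductions.
2_0(25) = 25
2_1(25) = 2^25 = 33554432
Cut-free depth bound = 33554432

33554432


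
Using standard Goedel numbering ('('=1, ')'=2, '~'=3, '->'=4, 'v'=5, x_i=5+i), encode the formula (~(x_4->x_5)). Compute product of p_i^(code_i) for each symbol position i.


Formula: (~(x_4->x_5))
Symbol codes: [1, 3, 1, 9, 4, 10, 2, 2]
Primes: [2, 3, 5, 7, 11, 13, 17, 19]
p_1^1 = 2^1 = 2
p_2^3 = 3^3 = 27
p_3^1 = 5^1 = 5
p_4^9 = 7^9 = 40353607
p_5^4 = 11^4 = 14641
p_6^10 = 13^10 = 137858491849
p_7^2 = 17^2 = 289
p_8^2 = 19^2 = 361
Product = 2294327616276763726130782600290

2294327616276763726130782600290


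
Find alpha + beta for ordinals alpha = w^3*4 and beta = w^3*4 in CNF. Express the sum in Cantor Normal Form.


Ordinal addition w^3*4 + w^3*4:
Both terms have the same exponent 3.
w^e*c + w^e*d = w^e*(c+d).
Result = w^3*(4+4) = w^3*8

w^3*8


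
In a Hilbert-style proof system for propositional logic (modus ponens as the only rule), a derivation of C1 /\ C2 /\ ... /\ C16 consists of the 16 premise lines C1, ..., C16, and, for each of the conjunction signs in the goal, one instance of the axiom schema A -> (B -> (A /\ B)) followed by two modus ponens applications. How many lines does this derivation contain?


Conjoining 16 premises:
- 16 premise lines
- the goal has 15 conjunction signs; each costs 1 axiom instance + 2 MP = 3 lines: 3 * 15 = 45
Total = 16 + 45 = 61 lines.

61


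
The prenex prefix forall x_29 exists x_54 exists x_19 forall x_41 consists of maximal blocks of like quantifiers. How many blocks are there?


Alternations = 2.
Blocks = alternations + 1 = 3

3


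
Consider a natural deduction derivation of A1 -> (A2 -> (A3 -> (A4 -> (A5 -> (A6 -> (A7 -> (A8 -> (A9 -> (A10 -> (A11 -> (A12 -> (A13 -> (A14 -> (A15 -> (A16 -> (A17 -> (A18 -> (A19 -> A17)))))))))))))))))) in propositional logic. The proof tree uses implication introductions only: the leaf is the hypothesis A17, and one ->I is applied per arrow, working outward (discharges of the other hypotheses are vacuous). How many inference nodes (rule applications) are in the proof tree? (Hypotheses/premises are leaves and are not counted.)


The formula has 19 arrows (->); its innermost consequent A17 is one of the antecedents,
so the proof starts from the hypothesis leaf A17 (not a rule application) and closes one arrow per ->I.
Building A1 -> (A2 -> (A3 -> (A4 -> (A5 -> (A6 -> (A7 -> (A8 -> (A9 -> (A10 -> (A11 -> (A12 -> (A13 -> (A14 -> (A15 -> (A16 -> (A17 -> (A18 -> (A19 -> A17)))))))))))))))))) therefore takes 19 nested implication introductions.
Total inference nodes = 19

19


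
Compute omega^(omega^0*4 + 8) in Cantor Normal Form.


omega^(omega^0*4 + 8):
omega^0 = 1, so the exponent is 4 + 8 = 12 (finite ordinal addition).
Result = omega^12, already a single CNF term.

omega^12


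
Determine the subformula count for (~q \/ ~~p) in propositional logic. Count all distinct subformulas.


Formula: (~q \/ ~~p)
Subformulas found:
  1. q
  2. p
  3. ~p
  4. ~q
  5. ~~p
  6. (~q \/ ~~p)
Total distinct subformulas = 6

6


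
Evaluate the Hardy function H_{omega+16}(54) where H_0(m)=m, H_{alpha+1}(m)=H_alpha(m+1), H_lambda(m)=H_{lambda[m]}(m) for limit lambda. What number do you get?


H_{omega+16}(54):
Unwind the 16 successor steps: H_{omega+16}(54) = H_omega(54+16) = H_omega(70).
H_omega(m) = H_m(m) = m + m = 2m.
Result = 2 * 70 = 140

140


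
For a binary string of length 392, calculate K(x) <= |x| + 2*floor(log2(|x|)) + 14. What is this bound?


floor(log2(392)) = 8
2 * 8 = 16
K(x) <= 392 + 16 + 14 = 422

422


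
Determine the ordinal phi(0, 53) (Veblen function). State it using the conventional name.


phi(0, 53):
phi(0, beta) = omega^beta by definition.
phi(0, 53) = omega^53

omega^53


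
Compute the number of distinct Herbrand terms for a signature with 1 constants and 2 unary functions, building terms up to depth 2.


Herbrand terms by depth:
Depth 0: 1 constants
Depth 1: 2 new terms (running total: 3)
Depth 2: 4 new terms (running total: 7)
Total distinct ground terms = 7

7


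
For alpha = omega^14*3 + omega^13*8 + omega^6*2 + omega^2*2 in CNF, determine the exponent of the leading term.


CNF: omega^14*3 + omega^13*8 + omega^6*2 + omega^2*2
The leading term is omega^14*3, which has exponent 14.

14


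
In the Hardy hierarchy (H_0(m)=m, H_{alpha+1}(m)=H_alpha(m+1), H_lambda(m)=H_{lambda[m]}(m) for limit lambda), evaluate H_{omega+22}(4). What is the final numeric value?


H_{omega+22}(4):
Unwind the 22 successor steps: H_{omega+22}(4) = H_omega(4+22) = H_omega(26).
H_omega(m) = H_m(m) = m + m = 2m.
Result = 2 * 26 = 52

52


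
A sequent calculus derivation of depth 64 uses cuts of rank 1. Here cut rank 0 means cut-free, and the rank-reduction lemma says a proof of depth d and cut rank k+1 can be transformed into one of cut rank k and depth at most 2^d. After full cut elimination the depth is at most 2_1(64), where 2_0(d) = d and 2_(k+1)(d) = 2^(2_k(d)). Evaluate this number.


Each rank reduction sends depth d to at most 2^d; cut rank r needs r reductions.
2_0(64) = 64
2_1(64) = 2^64 = 18446744073709551616
Cut-free depth bound = 18446744073709551616

18446744073709551616


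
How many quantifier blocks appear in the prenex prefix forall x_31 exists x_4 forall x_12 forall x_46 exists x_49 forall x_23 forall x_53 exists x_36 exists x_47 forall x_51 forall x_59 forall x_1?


Alternations = 6.
Blocks = alternations + 1 = 7

7


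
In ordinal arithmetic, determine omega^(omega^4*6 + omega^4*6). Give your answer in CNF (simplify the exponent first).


omega^(omega^4*6 + omega^4*6):
Both terms of the exponent have the same exponent 4, so they merge: omega^4*6 + omega^4*6 = omega^4*(6+6) = omega^4*12.
omega raised to a CNF ordinal is a single CNF term: Result = omega^(omega^4*12)

omega^(omega^4*12)


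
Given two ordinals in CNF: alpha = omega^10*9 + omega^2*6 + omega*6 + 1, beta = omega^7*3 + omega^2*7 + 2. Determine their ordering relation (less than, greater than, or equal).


Compare term by term from highest exponent:
alpha = omega^10*9 + omega^2*6 + omega*6 + 1
beta = omega^7*3 + omega^2*7 + 2
Term 1: alpha has omega^10*9, beta has omega^7*3
Term 2: alpha has omega^2*6, beta has omega^2*7
Term 3: alpha has omega^1*6, beta has omega^0*2
Term 4: alpha has omega^0*1, beta has omega^0*0
Result: alpha > beta

alpha > beta


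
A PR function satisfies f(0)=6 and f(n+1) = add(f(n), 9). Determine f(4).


f(0) = 6
f(1) = add(f(0), 9) = add(6, 9) = 15
f(2) = add(f(1), 9) = add(15, 9) = 24
f(3) = add(f(2), 9) = add(24, 9) = 33
f(4) = add(f(3), 9) = add(33, 9) = 42


42


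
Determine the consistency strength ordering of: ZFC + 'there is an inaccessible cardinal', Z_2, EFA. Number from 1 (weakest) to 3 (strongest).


Ordering by consistency strength:
1. EFA
2. Z_2
3. ZFC + 'there is an inaccessible cardinal'


ZFC + 'there is an inaccessible cardinal'=3, Z_2=2, EFA=1


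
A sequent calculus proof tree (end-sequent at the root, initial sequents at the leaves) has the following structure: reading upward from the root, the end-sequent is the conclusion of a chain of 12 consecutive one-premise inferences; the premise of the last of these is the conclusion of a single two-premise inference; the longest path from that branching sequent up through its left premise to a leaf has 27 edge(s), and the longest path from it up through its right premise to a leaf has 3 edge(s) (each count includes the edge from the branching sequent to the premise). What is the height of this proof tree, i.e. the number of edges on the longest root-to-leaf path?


Longest path through the left premise: 27 edges (measured from the branching sequent)
Longest path through the right premise: 3 edges
Height of the subtree rooted at the branching sequent: max(27, 3) = 27
The branching sequent sits 12 edges above the root (the chain of one-premise inferences), so height = 27 + 12 = 39

39


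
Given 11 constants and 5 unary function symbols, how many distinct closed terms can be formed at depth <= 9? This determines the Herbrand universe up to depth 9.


Herbrand terms by depth:
Depth 0: 11 constants
Depth 1: 55 new terms (running total: 66)
Depth 2: 275 new terms (running total: 341)
Depth 3: 1375 new terms (running total: 1716)
Depth 4: 6875 new terms (running total: 8591)
Depth 5: 34375 new terms (running total: 42966)
Depth 6: 171875 new terms (running total: 214841)
Depth 7: 859375 new terms (running total: 1074216)
Depth 8: 4296875 new terms (running total: 5371091)
Depth 9: 21484375 new terms (running total: 26855466)
Total distinct ground terms = 26855466

26855466


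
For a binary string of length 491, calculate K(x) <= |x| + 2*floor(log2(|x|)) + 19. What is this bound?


floor(log2(491)) = 8
2 * 8 = 16
K(x) <= 491 + 16 + 19 = 526

526


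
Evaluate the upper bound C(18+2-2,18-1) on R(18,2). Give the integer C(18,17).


R(18,2) <= C(18+2-2, 18-1) = C(18, 17)
C(18, 17) = 18! / (17! * 1!)
= 18

18


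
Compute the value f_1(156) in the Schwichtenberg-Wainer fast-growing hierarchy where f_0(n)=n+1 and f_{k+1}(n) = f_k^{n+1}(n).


f_1(156) = f_0^157(156)
f_0 adds 1 each time, applied 157 times.
f_1(156) = 156 + 157 = 313

313


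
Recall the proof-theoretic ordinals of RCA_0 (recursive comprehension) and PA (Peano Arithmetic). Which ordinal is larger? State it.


Proof-theoretic ordinal of RCA_0 (recursive comprehension): omega^omega
Proof-theoretic ordinal of PA (Peano Arithmetic): epsilon_0
Comparing: omega^omega < epsilon_0.
The larger ordinal is epsilon_0 (from PA (Peano Arithmetic)).

epsilon_0


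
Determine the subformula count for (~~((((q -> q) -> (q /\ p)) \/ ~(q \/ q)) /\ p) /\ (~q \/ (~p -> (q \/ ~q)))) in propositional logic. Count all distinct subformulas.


Formula: (~~((((q -> q) -> (q /\ p)) \/ ~(q \/ q)) /\ p) /\ (~q \/ (~p -> (q \/ ~q))))
Subformulas found:
  1. q
  2. p
  3. ~p
  4. ~q
  5. (q /\ p)
  6. (q -> q)
  7. (q \/ q)
  8. ~(q \/ q)
  9. (q \/ ~q)
  10. (~p -> (q \/ ~q))
  11. ((q -> q) -> (q /\ p))
  12. (~q \/ (~p -> (q \/ ~q)))
  13. (((q -> q) -> (q /\ p)) \/ ~(q \/ q))
  14. ((((q -> q) -> (q /\ p)) \/ ~(q \/ q)) /\ p)
  15. ~((((q -> q) -> (q /\ p)) \/ ~(q \/ q)) /\ p)
  16. ~~((((q -> q) -> (q /\ p)) \/ ~(q \/ q)) /\ p)
  17. (~~((((q -> q) -> (q /\ p)) \/ ~(q \/ q)) /\ p) /\ (~q \/ (~p -> (q \/ ~q))))
Total distinct subformulas = 17

17


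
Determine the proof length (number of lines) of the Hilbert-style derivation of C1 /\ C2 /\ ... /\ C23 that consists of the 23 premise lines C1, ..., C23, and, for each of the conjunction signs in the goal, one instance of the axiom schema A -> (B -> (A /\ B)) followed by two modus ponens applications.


Conjoining 23 premises:
- 23 premise lines
- the goal has 22 conjunction signs; each costs 1 axiom instance + 2 MP = 3 lines: 3 * 22 = 66
Total = 23 + 66 = 89 lines.

89


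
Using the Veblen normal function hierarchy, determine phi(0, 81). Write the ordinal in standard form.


phi(0, 81):
phi(0, beta) = omega^beta by definition.
phi(0, 81) = omega^81

omega^81


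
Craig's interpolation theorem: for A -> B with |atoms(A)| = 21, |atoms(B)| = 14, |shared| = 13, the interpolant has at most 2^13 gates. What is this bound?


Shared atoms = 13
Craig interpolant size bound = 2^13
= 8192

8192


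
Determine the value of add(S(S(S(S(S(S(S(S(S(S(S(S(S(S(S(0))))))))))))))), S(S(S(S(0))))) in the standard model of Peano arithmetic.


add(S^15(0), S^4(0)):
S^15(0) = 15
S^4(0) = 4
15 + 4 = 19

19


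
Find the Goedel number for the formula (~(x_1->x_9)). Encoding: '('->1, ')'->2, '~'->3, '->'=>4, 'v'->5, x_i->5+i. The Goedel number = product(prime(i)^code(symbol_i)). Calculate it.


Formula: (~(x_1->x_9))
Symbol codes: [1, 3, 1, 6, 4, 14, 2, 2]
Primes: [2, 3, 5, 7, 11, 13, 17, 19]
p_1^1 = 2^1 = 2
p_2^3 = 3^3 = 27
p_3^1 = 5^1 = 5
p_4^6 = 7^6 = 117649
p_5^4 = 11^4 = 14641
p_6^14 = 13^14 = 3937376385699289
p_7^2 = 17^2 = 289
p_8^2 = 19^2 = 361
Product = 191044580316270113067117439786830

191044580316270113067117439786830


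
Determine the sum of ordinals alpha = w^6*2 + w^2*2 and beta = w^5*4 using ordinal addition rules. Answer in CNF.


Ordinal addition (w^6*2 + w^2*2) + w^5*4:
alpha's leading term has exponent 6 > beta's exponent 5, so it survives.
alpha's tail term has exponent 2 < beta's exponent 5, so it is absorbed by beta.
In ordinal addition, any term followed by a strictly larger-exponent term is absorbed.
Result = w^6*2 + w^5*4

w^6*2 + w^5*4


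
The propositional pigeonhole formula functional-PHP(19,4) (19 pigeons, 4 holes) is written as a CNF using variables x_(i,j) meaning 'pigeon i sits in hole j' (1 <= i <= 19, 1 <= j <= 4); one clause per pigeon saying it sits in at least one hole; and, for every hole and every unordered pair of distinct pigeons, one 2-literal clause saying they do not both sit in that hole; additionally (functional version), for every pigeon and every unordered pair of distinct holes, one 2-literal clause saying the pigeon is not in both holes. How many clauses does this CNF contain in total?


functional-PHP(19,4): 19 pigeons, 4 holes, 19*4 = 76 variables.
- pigeon clauses: one per pigeon -> 19 clauses
- hole clauses: 4 holes * C(19,2) = 4 * 171 -> 684 clauses
- functional clauses: 19 pigeons * C(4,2) = 19 * 6 -> 114 clauses
Total clauses = 19 + 684 + 114 = 817

817


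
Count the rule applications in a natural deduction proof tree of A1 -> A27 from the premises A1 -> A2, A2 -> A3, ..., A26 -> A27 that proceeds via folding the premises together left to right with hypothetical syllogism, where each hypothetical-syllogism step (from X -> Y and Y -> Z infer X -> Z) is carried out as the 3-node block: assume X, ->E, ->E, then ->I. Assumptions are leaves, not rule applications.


There are 26 premises in the chain. The first HS step combines premises 1 and 2; each further premise needs one more HS step.
So 26 premises require 26 - 1 = 25 hypothetical-syllogism steps.
Each HS step uses 3 inference nodes (->E, ->E, ->I).
25 * 3 = 75 total inference nodes.

75


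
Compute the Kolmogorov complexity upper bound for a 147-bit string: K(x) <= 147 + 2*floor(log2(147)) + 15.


floor(log2(147)) = 7
2 * 7 = 14
K(x) <= 147 + 14 + 15 = 176

176


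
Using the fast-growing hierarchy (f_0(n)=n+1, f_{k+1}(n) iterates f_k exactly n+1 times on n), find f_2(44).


f_2(44) = f_1^45(44)
f_1(m) = 2m + 1.
Iterating: f_1^k(n) = 2^k*(n+1) - 1.
f_2(44) = 2^45*(44+1) - 1 = 35184372088832*45 - 1 = 1583296743997439

1583296743997439


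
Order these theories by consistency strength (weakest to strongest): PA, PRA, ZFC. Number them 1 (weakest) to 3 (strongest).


Ordering by consistency strength:
1. PRA
2. PA
3. ZFC


PA=2, PRA=1, ZFC=3


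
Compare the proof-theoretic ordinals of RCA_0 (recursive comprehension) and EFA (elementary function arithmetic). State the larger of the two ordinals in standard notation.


Proof-theoretic ordinal of RCA_0 (recursive comprehension): omega^omega
Proof-theoretic ordinal of EFA (elementary function arithmetic): omega^3
Comparing: omega^3 < omega^omega.
The larger ordinal is omega^omega (from RCA_0 (recursive comprehension)).

omega^omega


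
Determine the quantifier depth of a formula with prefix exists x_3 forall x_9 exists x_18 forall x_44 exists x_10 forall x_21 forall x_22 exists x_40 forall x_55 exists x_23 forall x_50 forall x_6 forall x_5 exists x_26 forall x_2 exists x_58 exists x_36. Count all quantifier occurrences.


Quantifier prefix has 17 quantifier symbols.
Quantifier depth = 17

17


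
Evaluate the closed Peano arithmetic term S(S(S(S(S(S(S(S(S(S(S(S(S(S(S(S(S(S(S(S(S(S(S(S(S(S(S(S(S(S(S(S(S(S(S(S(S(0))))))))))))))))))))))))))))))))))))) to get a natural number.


Counting successors applied to 0:
37 applications of S to 0 = 37

37


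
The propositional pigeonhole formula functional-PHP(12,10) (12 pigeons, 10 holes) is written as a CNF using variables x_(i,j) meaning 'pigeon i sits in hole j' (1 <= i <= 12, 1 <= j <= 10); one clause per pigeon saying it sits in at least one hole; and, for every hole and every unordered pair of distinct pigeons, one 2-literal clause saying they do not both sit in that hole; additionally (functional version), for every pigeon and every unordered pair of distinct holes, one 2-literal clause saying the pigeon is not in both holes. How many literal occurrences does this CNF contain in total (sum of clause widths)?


functional-PHP(12,10): 12 pigeons, 10 holes, 12*10 = 120 variables.
- pigeon clauses: one per pigeon -> 12 clauses of width 10 -> 120 literals
- hole clauses: 10 holes * C(12,2) = 10 * 66 -> 660 clauses of width 2 -> 1320 literals
- functional clauses: 12 pigeons * C(10,2) = 12 * 45 -> 540 clauses of width 2 -> 1080 literals
Total literal occurrences = 120 + 1320 + 1080 = 2520

2520


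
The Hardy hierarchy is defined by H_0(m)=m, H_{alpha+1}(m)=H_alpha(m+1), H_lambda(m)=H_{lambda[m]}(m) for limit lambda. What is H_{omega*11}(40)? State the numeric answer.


H_{omega*11}(40):
For the Hardy hierarchy, H_{omega*k}(n) = 2^k * n.
2^11 = 2048.
2048 * 40 = 81920

81920


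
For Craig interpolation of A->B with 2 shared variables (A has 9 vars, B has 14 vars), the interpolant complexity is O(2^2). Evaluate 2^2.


Shared atoms = 2
Craig interpolant size bound = 2^2
= 4

4


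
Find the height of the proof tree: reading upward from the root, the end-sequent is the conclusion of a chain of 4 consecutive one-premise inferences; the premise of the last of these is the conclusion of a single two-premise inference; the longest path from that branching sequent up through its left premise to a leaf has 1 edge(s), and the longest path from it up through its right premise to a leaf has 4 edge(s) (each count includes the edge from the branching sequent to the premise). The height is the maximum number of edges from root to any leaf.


Longest path through the left premise: 1 edges (measured from the branching sequent)
Longest path through the right premise: 4 edges
Height of the subtree rooted at the branching sequent: max(1, 4) = 4
The branching sequent sits 4 edges above the root (the chain of one-premise inferences), so height = 4 + 4 = 8

8


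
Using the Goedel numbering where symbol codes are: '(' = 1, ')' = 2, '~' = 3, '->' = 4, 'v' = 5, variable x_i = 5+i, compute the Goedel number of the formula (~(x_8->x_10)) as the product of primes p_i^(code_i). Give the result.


Formula: (~(x_8->x_10))
Symbol codes: [1, 3, 1, 13, 4, 15, 2, 2]
Primes: [2, 3, 5, 7, 11, 13, 17, 19]
p_1^1 = 2^1 = 2
p_2^3 = 3^3 = 27
p_3^1 = 5^1 = 5
p_4^13 = 7^13 = 96889010407
p_5^4 = 11^4 = 14641
p_6^15 = 13^15 = 51185893014090757
p_7^2 = 17^2 = 289
p_8^2 = 19^2 = 361
Product = 2045334548496226490433230270286749402970

2045334548496226490433230270286749402970


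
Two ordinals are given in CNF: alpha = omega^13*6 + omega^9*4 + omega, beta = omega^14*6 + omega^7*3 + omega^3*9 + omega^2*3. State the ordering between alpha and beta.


Compare term by term from highest exponent:
alpha = omega^13*6 + omega^9*4 + omega
beta = omega^14*6 + omega^7*3 + omega^3*9 + omega^2*3
Term 1: alpha has omega^13*6, beta has omega^14*6
Term 2: alpha has omega^9*4, beta has omega^7*3
Term 3: alpha has omega^1*1, beta has omega^3*9
Term 4: alpha has omega^0*0, beta has omega^2*3
Result: alpha < beta

alpha < beta


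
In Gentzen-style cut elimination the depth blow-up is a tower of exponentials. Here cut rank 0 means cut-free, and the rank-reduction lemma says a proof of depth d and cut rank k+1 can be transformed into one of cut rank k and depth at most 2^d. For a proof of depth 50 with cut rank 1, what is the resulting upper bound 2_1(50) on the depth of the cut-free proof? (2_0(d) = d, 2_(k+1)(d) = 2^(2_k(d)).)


Each rank reduction sends depth d to at most 2^d; cut rank r needs r reductions.
2_0(50) = 50
2_1(50) = 2^50 = 1125899906842624
Cut-free depth bound = 1125899906842624

1125899906842624


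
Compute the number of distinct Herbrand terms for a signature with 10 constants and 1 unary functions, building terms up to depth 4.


Herbrand terms by depth:
Depth 0: 10 constants
Depth 1: 10 new terms (running total: 20)
Depth 2: 10 new terms (running total: 30)
Depth 3: 10 new terms (running total: 40)
Depth 4: 10 new terms (running total: 50)
Total distinct ground terms = 50

50


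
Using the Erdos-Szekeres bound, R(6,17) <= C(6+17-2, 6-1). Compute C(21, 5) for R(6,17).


R(6,17) <= C(6+17-2, 6-1) = C(21, 5)
C(21, 5) = 21! / (5! * 16!)
= 20349

20349


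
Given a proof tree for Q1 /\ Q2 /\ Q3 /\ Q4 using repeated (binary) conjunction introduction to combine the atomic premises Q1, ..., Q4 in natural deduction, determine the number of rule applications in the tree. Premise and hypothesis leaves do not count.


The target conjunction has 4 conjuncts, i.e. 3 binary /\ connectives.
Each conjunction-intro joins two pieces, so 4 atoms require 4-1 = 3 applications.
Total inference nodes = 3

3


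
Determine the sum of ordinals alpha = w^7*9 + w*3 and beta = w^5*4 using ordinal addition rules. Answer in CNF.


Ordinal addition (w^7*9 + w*3) + w^5*4:
alpha's leading term has exponent 7 > beta's exponent 5, so it survives.
alpha's tail term has exponent 1 < beta's exponent 5, so it is absorbed by beta.
In ordinal addition, any term followed by a strictly larger-exponent term is absorbed.
Result = w^7*9 + w^5*4

w^7*9 + w^5*4


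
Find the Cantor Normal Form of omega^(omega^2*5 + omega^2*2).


omega^(omega^2*5 + omega^2*2):
Both terms of the exponent have the same exponent 2, so they merge: omega^2*5 + omega^2*2 = omega^2*(5+2) = omega^2*7.
omega raised to a CNF ordinal is a single CNF term: Result = omega^(omega^2*7)

omega^(omega^2*7)


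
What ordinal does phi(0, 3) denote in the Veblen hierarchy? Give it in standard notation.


phi(0, 3):
phi(0, beta) = omega^beta by definition.
phi(0, 3) = omega^3

omega^3


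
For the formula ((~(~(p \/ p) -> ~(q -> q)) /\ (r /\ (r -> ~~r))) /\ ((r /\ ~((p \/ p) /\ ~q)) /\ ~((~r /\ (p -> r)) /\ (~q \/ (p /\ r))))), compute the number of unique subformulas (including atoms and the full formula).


Formula: ((~(~(p \/ p) -> ~(q -> q)) /\ (r /\ (r -> ~~r))) /\ ((r /\ ~((p \/ p) /\ ~q)) /\ ~((~r /\ (p -> r)) /\ (~q \/ (p /\ r)))))
Subformulas found:
  1. r
  2. q
  3. p
  4. ~r
  5. ~q
  6. ~~r
  7. (p \/ p)
  8. (p -> r)
  9. (p /\ r)
  10. (q -> q)
  11. ~(p \/ p)
  12. ~(q -> q)
  13. (r -> ~~r)
  14. ((p \/ p) /\ ~q)
  15. (~q \/ (p /\ r))
  16. (~r /\ (p -> r))
  17. (r /\ (r -> ~~r))
  18. ~((p \/ p) /\ ~q)
  19. (~(p \/ p) -> ~(q -> q))
  20. (r /\ ~((p \/ p) /\ ~q))
  21. ~(~(p \/ p) -> ~(q -> q))
  22. ((~r /\ (p -> r)) /\ (~q \/ (p /\ r)))
  23. ~((~r /\ (p -> r)) /\ (~q \/ (p /\ r)))
  24. (~(~(p \/ p) -> ~(q -> q)) /\ (r /\ (r -> ~~r)))
  25. ((r /\ ~((p \/ p) /\ ~q)) /\ ~((~r /\ (p -> r)) /\ (~q \/ (p /\ r))))
  26. ((~(~(p \/ p) -> ~(q -> q)) /\ (r /\ (r -> ~~r))) /\ ((r /\ ~((p \/ p) /\ ~q)) /\ ~((~r /\ (p -> r)) /\ (~q \/ (p /\ r)))))
Total distinct subformulas = 26

26


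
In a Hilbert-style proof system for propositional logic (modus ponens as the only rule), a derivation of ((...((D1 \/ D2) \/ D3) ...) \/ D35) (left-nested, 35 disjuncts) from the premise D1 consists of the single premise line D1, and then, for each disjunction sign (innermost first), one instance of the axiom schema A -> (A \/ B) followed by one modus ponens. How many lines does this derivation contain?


Building the left-nested 35-ary disjunction from D1:
- 1 premise line (D1)
- 35 disjuncts means 34 disjunction signs; each needs 1 axiom instance + 1 MP = 2 lines: 2 * 34 = 68
Total = 1 + 68 = 69 lines.

69


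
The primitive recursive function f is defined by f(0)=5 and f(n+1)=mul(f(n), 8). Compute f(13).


f(0) = 5
f(1) = mul(f(0), 8) = mul(5, 8) = 40
f(2) = mul(f(1), 8) = mul(40, 8) = 320
f(3) = mul(f(2), 8) = mul(320, 8) = 2560
f(4) = mul(f(3), 8) = mul(2560, 8) = 20480
f(5) = mul(f(4), 8) = mul(20480, 8) = 163840
f(6) = mul(f(5), 8) = mul(163840, 8) = 1310720
f(7) = mul(f(6), 8) = mul(1310720, 8) = 10485760
f(8) = mul(f(7), 8) = mul(10485760, 8) = 83886080
f(9) = mul(f(8), 8) = mul(83886080, 8) = 671088640
f(10) = mul(f(9), 8) = mul(671088640, 8) = 5368709120
f(11) = mul(f(10), 8) = mul(5368709120, 8) = 42949672960
f(12) = mul(f(11), 8) = mul(42949672960, 8) = 343597383680
f(13) = mul(f(12), 8) = mul(343597383680, 8) = 2748779069440


2748779069440


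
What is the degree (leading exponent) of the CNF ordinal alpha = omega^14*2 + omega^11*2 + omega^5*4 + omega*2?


CNF: omega^14*2 + omega^11*2 + omega^5*4 + omega*2
The leading term is omega^14*2, which has exponent 14.

14


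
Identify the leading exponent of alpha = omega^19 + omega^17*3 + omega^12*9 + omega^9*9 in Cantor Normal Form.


CNF: omega^19 + omega^17*3 + omega^12*9 + omega^9*9
The leading term is omega^19, which has exponent 19.

19


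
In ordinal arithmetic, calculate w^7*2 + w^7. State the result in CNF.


Ordinal addition w^7*2 + w^7:
Both terms have the same exponent 7.
w^e*c + w^e*d = w^e*(c+d).
Result = w^7*(2+1) = w^7*3

w^7*3


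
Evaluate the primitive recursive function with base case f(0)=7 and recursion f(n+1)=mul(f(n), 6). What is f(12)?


f(0) = 7
f(1) = mul(f(0), 6) = mul(7, 6) = 42
f(2) = mul(f(1), 6) = mul(42, 6) = 252
f(3) = mul(f(2), 6) = mul(252, 6) = 1512
f(4) = mul(f(3), 6) = mul(1512, 6) = 9072
f(5) = mul(f(4), 6) = mul(9072, 6) = 54432
f(6) = mul(f(5), 6) = mul(54432, 6) = 326592
f(7) = mul(f(6), 6) = mul(326592, 6) = 1959552
f(8) = mul(f(7), 6) = mul(1959552, 6) = 11757312
f(9) = mul(f(8), 6) = mul(11757312, 6) = 70543872
f(10) = mul(f(9), 6) = mul(70543872, 6) = 423263232
f(11) = mul(f(10), 6) = mul(423263232, 6) = 2539579392
f(12) = mul(f(11), 6) = mul(2539579392, 6) = 15237476352


15237476352


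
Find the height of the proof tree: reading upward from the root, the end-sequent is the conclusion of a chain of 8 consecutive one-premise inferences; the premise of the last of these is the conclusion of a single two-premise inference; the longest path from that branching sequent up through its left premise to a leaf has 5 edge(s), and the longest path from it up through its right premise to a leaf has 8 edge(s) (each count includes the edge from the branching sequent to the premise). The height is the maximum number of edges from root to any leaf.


Longest path through the left premise: 5 edges (measured from the branching sequent)
Longest path through the right premise: 8 edges
Height of the subtree rooted at the branching sequent: max(5, 8) = 8
The branching sequent sits 8 edges above the root (the chain of one-premise inferences), so height = 8 + 8 = 16

16


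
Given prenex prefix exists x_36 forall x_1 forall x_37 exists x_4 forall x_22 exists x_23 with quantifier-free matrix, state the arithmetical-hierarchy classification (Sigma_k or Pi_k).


Leading quantifier is exists, so the class is Sigma.
Number of quantifier blocks = alternations + 1 = 4 + 1 = 5.
Classification: Sigma_5

Sigma_5


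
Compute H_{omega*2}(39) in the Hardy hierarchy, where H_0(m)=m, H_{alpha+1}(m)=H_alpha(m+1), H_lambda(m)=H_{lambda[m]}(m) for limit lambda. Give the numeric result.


H_{omega*2}(39):
For the Hardy hierarchy, H_{omega*k}(n) = 2^k * n.
2^2 = 4.
4 * 39 = 156

156


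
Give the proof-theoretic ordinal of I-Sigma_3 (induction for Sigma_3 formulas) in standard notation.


The proof-theoretic ordinal of I-Sigma_3 (induction for Sigma_3 formulas) is a standard result in ordinal analysis.
This ordinal is the supremum of order types of primitive recursive well-orderings
that the theory can prove to be well-ordered.
For I-Sigma_3 (induction for Sigma_3 formulas), the proof-theoretic ordinal is omega^(omega^(omega^omega)).

omega^(omega^(omega^omega))


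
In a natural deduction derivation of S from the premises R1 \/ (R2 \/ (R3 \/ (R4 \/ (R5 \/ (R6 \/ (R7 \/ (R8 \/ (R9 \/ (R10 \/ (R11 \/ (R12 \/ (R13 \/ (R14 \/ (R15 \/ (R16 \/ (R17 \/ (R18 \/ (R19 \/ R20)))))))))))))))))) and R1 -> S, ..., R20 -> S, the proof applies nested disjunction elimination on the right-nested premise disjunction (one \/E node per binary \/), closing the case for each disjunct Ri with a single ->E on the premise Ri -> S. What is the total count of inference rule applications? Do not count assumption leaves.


The premise R1 \/ (R2 \/ (R3 \/ (R4 \/ (R5 \/ (R6 \/ (R7 \/ (R8 \/ (R9 \/ (R10 \/ (R11 \/ (R12 \/ (R13 \/ (R14 \/ (R15 \/ (R16 \/ (R17 \/ (R18 \/ (R19 \/ R20)))))))))))))))))) contains 20 disjuncts, hence 19 binary \/ connectives.
- Each binary \/ is eliminated once: 19 \/E nodes.
- Each of the 20 cases Ri derives S by one ->E with Ri -> S: 20 ->E nodes.
Total = 19 + 20 = 39

39


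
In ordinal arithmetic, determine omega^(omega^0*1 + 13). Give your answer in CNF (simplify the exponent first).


omega^(omega^0*1 + 13):
omega^0 = 1, so the exponent is 1 + 13 = 14 (finite ordinal addition).
Result = omega^14, already a single CNF term.

omega^14


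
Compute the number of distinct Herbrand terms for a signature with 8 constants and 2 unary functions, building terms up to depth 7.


Herbrand terms by depth:
Depth 0: 8 constants
Depth 1: 16 new terms (running total: 24)
Depth 2: 32 new terms (running total: 56)
Depth 3: 64 new terms (running total: 120)
Depth 4: 128 new terms (running total: 248)
Depth 5: 256 new terms (running total: 504)
Depth 6: 512 new terms (running total: 1016)
Depth 7: 1024 new terms (running total: 2040)
Total distinct ground terms = 2040

2040


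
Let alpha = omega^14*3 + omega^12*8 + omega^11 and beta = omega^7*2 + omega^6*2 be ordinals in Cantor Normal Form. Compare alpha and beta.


Compare term by term from highest exponent:
alpha = omega^14*3 + omega^12*8 + omega^11
beta = omega^7*2 + omega^6*2
Term 1: alpha has omega^14*3, beta has omega^7*2
Term 2: alpha has omega^12*8, beta has omega^6*2
Term 3: alpha has omega^11*1, beta has omega^0*0
Result: alpha > beta

alpha > beta


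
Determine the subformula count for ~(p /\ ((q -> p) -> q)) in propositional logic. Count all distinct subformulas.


Formula: ~(p /\ ((q -> p) -> q))
Subformulas found:
  1. q
  2. p
  3. (q -> p)
  4. ((q -> p) -> q)
  5. (p /\ ((q -> p) -> q))
  6. ~(p /\ ((q -> p) -> q))
Total distinct subformulas = 6

6


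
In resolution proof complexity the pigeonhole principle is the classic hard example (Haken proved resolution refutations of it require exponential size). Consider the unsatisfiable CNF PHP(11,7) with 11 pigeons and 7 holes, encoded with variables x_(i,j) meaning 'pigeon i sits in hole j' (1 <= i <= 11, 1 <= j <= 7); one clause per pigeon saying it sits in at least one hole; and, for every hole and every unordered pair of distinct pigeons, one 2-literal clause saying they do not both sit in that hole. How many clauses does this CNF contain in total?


PHP(11,7): 11 pigeons, 7 holes, 11*7 = 77 variables.
- pigeon clauses: one per pigeon -> 11 clauses
- hole clauses: 7 holes * C(11,2) = 7 * 55 -> 385 clauses
Total clauses = 11 + 385 = 396

396


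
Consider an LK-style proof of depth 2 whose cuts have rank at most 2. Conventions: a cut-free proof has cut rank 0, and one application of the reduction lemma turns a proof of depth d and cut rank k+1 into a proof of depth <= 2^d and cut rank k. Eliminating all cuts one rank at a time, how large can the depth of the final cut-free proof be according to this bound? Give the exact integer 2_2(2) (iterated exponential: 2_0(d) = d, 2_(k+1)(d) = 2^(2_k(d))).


Each rank reduction sends depth d to at most 2^d; cut rank r needs r reductions.
2_0(2) = 2
2_1(2) = 2^2 = 4
2_2(2) = 2^4 = 16
Cut-free depth bound = 16

16


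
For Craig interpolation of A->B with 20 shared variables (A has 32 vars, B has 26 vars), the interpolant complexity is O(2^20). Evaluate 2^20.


Shared atoms = 20
Craig interpolant size bound = 2^20
= 1048576

1048576


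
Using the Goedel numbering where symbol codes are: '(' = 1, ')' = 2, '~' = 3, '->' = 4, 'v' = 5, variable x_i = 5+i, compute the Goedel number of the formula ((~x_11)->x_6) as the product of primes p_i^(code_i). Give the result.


Formula: ((~x_11)->x_6)
Symbol codes: [1, 1, 3, 16, 2, 4, 11, 2]
Primes: [2, 3, 5, 7, 11, 13, 17, 19]
p_1^1 = 2^1 = 2
p_2^1 = 3^1 = 3
p_3^3 = 5^3 = 125
p_4^16 = 7^16 = 33232930569601
p_5^2 = 11^2 = 121
p_6^4 = 13^4 = 28561
p_7^11 = 17^11 = 34271896307633
p_8^2 = 19^2 = 361
Product = 1065697679757245807030251130135813064750

1065697679757245807030251130135813064750


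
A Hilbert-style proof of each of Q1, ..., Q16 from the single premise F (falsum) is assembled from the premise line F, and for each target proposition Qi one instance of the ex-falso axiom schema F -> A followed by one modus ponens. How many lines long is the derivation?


Ex falso, line by line:
- 1 premise line (F)
- 16 targets, each needing 1 axiom instance (F -> Qi) + 1 MP = 2 lines: 2 * 16 = 32
Total = 1 + 32 = 33 lines.

33


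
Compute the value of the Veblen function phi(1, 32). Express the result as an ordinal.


phi(1, 32):
phi(1, beta) = epsilon_beta (the beta-th epsilon number).
phi(1, 32) = epsilon_32

epsilon_32


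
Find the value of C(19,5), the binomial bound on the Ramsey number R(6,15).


R(6,15) <= C(6+15-2, 6-1) = C(19, 5)
C(19, 5) = 19! / (5! * 14!)
= 11628

11628


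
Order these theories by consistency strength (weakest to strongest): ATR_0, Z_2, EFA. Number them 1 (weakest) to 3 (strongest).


Ordering by consistency strength:
1. EFA
2. ATR_0
3. Z_2


ATR_0=2, Z_2=3, EFA=1


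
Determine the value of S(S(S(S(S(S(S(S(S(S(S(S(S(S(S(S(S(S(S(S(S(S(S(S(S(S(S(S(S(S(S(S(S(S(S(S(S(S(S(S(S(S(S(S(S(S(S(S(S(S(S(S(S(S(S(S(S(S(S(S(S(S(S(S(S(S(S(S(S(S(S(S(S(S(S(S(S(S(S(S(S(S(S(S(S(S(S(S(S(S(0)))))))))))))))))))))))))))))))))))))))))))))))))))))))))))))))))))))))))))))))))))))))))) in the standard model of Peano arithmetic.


Counting successors applied to 0:
90 applications of S to 0 = 90

90


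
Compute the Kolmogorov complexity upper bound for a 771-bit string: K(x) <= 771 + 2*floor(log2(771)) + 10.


floor(log2(771)) = 9
2 * 9 = 18
K(x) <= 771 + 18 + 10 = 799

799


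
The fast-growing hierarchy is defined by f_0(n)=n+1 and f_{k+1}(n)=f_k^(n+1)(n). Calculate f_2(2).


f_2(2) = f_1^3(2)
f_1(m) = 2m + 1.
Iterating: f_1^k(n) = 2^k*(n+1) - 1.
f_2(2) = 2^3*(2+1) - 1 = 8*3 - 1 = 23

23


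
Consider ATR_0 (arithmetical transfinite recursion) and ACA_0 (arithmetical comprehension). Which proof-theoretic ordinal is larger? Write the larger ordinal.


Proof-theoretic ordinal of ATR_0 (arithmetical transfinite recursion): Gamma_0
Proof-theoretic ordinal of ACA_0 (arithmetical comprehension): epsilon_0
Comparing: epsilon_0 < Gamma_0.
The larger ordinal is Gamma_0 (from ATR_0 (arithmetical transfinite recursion)).

Gamma_0


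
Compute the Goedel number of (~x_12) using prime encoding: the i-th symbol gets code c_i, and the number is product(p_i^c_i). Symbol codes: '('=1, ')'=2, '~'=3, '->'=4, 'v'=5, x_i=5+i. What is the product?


Formula: (~x_12)
Symbol codes: [1, 3, 17, 2]
Primes: [2, 3, 5, 7]
p_1^1 = 2^1 = 2
p_2^3 = 3^3 = 27
p_3^17 = 5^17 = 762939453125
p_4^2 = 7^2 = 49
Product = 2018737792968750

2018737792968750


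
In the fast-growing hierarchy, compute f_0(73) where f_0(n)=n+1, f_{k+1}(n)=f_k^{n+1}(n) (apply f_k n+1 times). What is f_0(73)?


f_0(73) = 73 + 1 = 74

74


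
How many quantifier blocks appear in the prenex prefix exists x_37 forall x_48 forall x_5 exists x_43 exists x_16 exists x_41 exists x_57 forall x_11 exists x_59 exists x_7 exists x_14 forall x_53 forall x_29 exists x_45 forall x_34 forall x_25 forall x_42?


Alternations = 7.
Blocks = alternations + 1 = 8

8


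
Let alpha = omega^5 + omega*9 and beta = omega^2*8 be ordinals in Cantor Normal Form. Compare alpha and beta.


Compare term by term from highest exponent:
alpha = omega^5 + omega*9
beta = omega^2*8
Term 1: alpha has omega^5*1, beta has omega^2*8
Term 2: alpha has omega^1*9, beta has omega^0*0
Result: alpha > beta

alpha > beta


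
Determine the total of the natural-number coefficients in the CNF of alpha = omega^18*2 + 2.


CNF: omega^18*2 + 2
Coefficients: 2 + 2 = 4

4
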